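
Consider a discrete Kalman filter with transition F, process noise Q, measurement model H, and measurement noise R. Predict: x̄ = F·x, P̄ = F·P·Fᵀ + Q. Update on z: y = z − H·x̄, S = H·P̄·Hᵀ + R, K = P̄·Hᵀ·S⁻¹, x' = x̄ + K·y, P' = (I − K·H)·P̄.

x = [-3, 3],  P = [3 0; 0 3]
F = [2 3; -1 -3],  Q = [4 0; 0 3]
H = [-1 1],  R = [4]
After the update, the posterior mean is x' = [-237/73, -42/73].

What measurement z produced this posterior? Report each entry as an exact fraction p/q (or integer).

x̄ = F·x = [3, -6]
P̄ = F·P·Fᵀ + Q = [43 -33; -33 33]
S = H·P̄·Hᵀ + R = [146]
K = P̄·Hᵀ·S⁻¹ = [-38/73; 33/73]
x' − x̄ = [-456/73, 396/73] = K·y
y = (KᵀK)⁻¹·Kᵀ·(x' − x̄) = [12]
z = y + H·x̄ = [12] + [-9] = [3]

z = [3]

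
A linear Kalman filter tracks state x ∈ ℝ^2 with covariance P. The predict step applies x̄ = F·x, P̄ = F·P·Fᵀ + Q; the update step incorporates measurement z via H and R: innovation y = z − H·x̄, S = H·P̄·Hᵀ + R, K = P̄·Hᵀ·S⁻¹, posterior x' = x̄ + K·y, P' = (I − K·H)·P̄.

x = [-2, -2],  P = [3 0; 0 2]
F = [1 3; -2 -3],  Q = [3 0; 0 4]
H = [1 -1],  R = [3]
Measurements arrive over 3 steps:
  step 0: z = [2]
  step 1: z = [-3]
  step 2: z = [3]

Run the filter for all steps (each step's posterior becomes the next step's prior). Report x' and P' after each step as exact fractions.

step 0: x̄ = F·x = [-8, 10]
step 0: P̄ = F·P·Fᵀ + Q = [24 -24; -24 34]
step 0: y = z − H·x̄ = [20]
step 0: S = H·P̄·Hᵀ + R = [109]
step 0: K = P̄·Hᵀ·S⁻¹ = [48/109; -58/109]
step 0: x' = x̄ + K·y = [88/109, -70/109]
step 0: P' = (I − K·H)·P̄ = [312/109 168/109; 168/109 342/109]
step 1: x̄ = F·x = [-122/109, 34/109]
step 1: P̄ = F·P·Fᵀ + Q = [4725/109 -5214/109; -5214/109 6778/109]
step 1: y = z − H·x̄ = [-171/109]
step 1: S = H·P̄·Hᵀ + R = [22258/109]
step 1: K = P̄·Hᵀ·S⁻¹ = [9939/22258; -5996/11129]
step 1: x' = x̄ + K·y = [-40505/22258, 12878/11129]
step 1: P' = (I − K·H)·P̄ = [58581/22258 14382/11129; 14382/11129 32370/11129]
step 2: x̄ = F·x = [36763/22258, 1871/11129]
step 2: P̄ = F·P·Fᵀ + Q = [880599/22258 -479349/11129; -479349/11129 625592/11129]
step 2: y = z − H·x̄ = [33753/22258]
step 2: S = H·P̄·Hᵀ + R = [4115953/22258]
step 2: K = P̄·Hᵀ·S⁻¹ = [1839297/4115953; -2209882/4115953]
step 2: x' = x̄ + K·y = [9587410/4115953, -2659190/4115953]
step 2: P' = (I − K·H)·P̄ = [10849611/4115953 5331720/4115953; 5331720/4115953 11961366/4115953]

step 0: x' = [88/109, -70/109], P' = [312/109 168/109; 168/109 342/109]
step 1: x' = [-40505/22258, 12878/11129], P' = [58581/22258 14382/11129; 14382/11129 32370/11129]
step 2: x' = [9587410/4115953, -2659190/4115953], P' = [10849611/4115953 5331720/4115953; 5331720/4115953 11961366/4115953]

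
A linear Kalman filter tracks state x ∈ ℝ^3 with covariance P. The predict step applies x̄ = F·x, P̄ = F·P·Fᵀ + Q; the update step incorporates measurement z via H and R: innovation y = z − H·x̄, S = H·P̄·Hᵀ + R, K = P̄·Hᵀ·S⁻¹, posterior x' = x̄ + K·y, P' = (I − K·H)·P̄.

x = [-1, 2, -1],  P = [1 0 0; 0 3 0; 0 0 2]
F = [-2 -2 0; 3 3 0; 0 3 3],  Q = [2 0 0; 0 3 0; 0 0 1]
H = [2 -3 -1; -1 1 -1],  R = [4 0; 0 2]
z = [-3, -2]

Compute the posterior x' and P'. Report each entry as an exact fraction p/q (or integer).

x̄ = F·x = [-2, 3, 3]
P̄ = F·P·Fᵀ + Q = [18 -24 -18; -24 39 27; -18 27 46]
y = z − H·x̄ = [13, -4]
S = H·P̄·Hᵀ + R = [995 -155; -155 63]
K = P̄·Hᵀ·S⁻¹ = [2109/19330 -435/3866; -1629/9665 303/1933; -2606/9665 -1313/1933]
x' = x̄ + K·y = [-2543/19330, 1758/9665, 21377/9665]
P' = (I − K·H)·P̄ = [15003/9665 9654/9665 -3174/9665; 9654/9665 9627/9665 -3057/9665; -3174/9665 -3057/9665 13247/9665]

x' = [-2543/19330, 1758/9665, 21377/9665]
P' = [15003/9665 9654/9665 -3174/9665; 9654/9665 9627/9665 -3057/9665; -3174/9665 -3057/9665 13247/9665]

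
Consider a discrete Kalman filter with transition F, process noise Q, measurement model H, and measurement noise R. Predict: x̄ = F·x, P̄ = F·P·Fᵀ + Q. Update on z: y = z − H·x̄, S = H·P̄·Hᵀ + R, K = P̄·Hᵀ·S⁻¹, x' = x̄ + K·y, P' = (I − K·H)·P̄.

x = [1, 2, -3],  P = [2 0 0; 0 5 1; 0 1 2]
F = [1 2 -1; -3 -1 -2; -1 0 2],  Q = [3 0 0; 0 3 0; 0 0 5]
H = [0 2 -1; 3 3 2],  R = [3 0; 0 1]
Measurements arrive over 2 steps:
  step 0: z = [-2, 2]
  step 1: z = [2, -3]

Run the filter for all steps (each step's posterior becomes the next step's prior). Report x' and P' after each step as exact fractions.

step 0: x̄ = F·x = [8, 1, -7]
step 0: P̄ = F·P·Fᵀ + Q = [23 -15 -2; -15 38 -4; -2 -4 15]
step 0: y = z − H·x̄ = [-11, -11]
step 0: S = H·P̄·Hᵀ + R = [186 110; 110 268]
step 0: K = P̄·Hᵀ·S⁻¹ = [-2426/9437 1700/9437; 7365/18874 1273/18874; -1871/9437 2381/18874]
step 0: x' = x̄ + K·y = [83482/9437, -38072/9437, -117147/18874]
step 0: P' = (I − K·H)·P̄ = [115123/9437 -51175/9437 -95072/9437; -51175/9437 50359/18874 78623/18874; -95072/9437 78623/18874 84236/9437]
step 1: x̄ = F·x = [131823/18874, -95227/9437, -200629/9437]
step 1: P̄ = F·P·Fᵀ + Q = [156586/9437 -164075/18874 -309215/9437; -164075/18874 271747/18874 258915/9437; -309215/9437 258915/9437 879540/9437]
step 1: y = z − H·x̄ = [8699/9437, 921787/18874]
step 1: S = H·P̄·Hᵀ + R = [415685/9437 -249504/9437; -249504/9437 8158915/18874]
step 1: K = P̄·Hᵀ·S⁻¹ = [104607852/346194139 -27104585/346194139; 47016032/346194139 60526068/346194139; -227685330/346194139 122549160/346194139]
step 1: x' = x̄ + K·y = [1190614777/346194139, -494009271/346194139, -1584731093/346194139]
step 1: P' = (I − K·H)·P̄ = [6003158159/692388278 -2401198489/692388278 -2715022045/346194139; -2401198489/692388278 1126977141/692388278 985929045/346194139; -2715022045/346194139 985929045/346194139 2654914080/346194139]

step 0: x' = [83482/9437, -38072/9437, -117147/18874], P' = [115123/9437 -51175/9437 -95072/9437; -51175/9437 50359/18874 78623/18874; -95072/9437 78623/18874 84236/9437]
step 1: x' = [1190614777/346194139, -494009271/346194139, -1584731093/346194139], P' = [6003158159/692388278 -2401198489/692388278 -2715022045/346194139; -2401198489/692388278 1126977141/692388278 985929045/346194139; -2715022045/346194139 985929045/346194139 2654914080/346194139]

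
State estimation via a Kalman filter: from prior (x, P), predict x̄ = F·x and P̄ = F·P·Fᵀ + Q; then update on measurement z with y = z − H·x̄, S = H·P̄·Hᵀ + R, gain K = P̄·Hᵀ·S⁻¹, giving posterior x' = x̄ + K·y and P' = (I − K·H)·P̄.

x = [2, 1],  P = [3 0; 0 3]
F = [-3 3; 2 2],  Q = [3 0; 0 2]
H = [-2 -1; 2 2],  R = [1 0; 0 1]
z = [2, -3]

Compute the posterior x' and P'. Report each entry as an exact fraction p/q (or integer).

x̄ = F·x = [-3, 6]
P̄ = F·P·Fᵀ + Q = [57 0; 0 26]
y = z − H·x̄ = [2, -9]
S = H·P̄·Hᵀ + R = [255 -280; -280 333]
K = P̄·Hᵀ·S⁻¹ = [-6042/6515 -570/1303; 5902/6515 1196/1303]
x' = x̄ + K·y = [-5979/6515, -2926/6515]
P' = (I − K·H)·P̄ = [7467/6515 -8892/6515; -8892/6515 11882/6515]

x' = [-5979/6515, -2926/6515]
P' = [7467/6515 -8892/6515; -8892/6515 11882/6515]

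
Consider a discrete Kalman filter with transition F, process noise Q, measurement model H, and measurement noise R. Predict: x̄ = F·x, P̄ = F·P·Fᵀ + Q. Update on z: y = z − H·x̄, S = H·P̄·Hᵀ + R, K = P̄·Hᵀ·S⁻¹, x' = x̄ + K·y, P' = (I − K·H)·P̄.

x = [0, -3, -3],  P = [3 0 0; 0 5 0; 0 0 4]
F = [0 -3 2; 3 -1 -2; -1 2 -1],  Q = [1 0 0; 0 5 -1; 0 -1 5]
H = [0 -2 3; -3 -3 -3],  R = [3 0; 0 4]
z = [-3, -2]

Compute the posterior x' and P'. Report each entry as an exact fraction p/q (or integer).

x̄ = F·x = [3, 9, -3]
P̄ = F·P·Fᵀ + Q = [62 -1 -38; -1 53 -12; -38 -12 32]
y = z − H·x̄ = [24, 25]
S = H·P̄·Hᵀ + R = [647 402; 402 409]
K = P̄·Hᵀ·S⁻¹ = [-18070/103019 381/103019; -9838/103019 -20556/103019; 27372/103019 -13302/103019]
x' = x̄ + K·y = [-115098/103019, 177159/103019, 15321/103019]
P' = (I − K·H)·P̄ = [4389627/103019 -2623239/103019 -1766896/103019; -2623239/103019 1596291/103019 1054356/103019; -1766896/103019 1054356/103019 730276/103019]

x' = [-115098/103019, 177159/103019, 15321/103019]
P' = [4389627/103019 -2623239/103019 -1766896/103019; -2623239/103019 1596291/103019 1054356/103019; -1766896/103019 1054356/103019 730276/103019]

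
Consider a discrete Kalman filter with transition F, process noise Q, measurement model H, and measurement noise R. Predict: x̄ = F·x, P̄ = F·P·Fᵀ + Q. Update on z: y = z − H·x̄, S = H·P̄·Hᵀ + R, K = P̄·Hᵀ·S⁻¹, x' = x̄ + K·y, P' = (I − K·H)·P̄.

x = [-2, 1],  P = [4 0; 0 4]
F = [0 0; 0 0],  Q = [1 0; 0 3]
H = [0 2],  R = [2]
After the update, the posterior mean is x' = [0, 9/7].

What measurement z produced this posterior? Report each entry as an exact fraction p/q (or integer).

z = [3]

x̄ = F·x = [0, 0]
P̄ = F·P·Fᵀ + Q = [1 0; 0 3]
S = H·P̄·Hᵀ + R = [14]
K = P̄·Hᵀ·S⁻¹ = [0; 3/7]
x' − x̄ = [0, 9/7] = K·y
y = (KᵀK)⁻¹·Kᵀ·(x' − x̄) = [3]
z = y + H·x̄ = [3] + [0] = [3]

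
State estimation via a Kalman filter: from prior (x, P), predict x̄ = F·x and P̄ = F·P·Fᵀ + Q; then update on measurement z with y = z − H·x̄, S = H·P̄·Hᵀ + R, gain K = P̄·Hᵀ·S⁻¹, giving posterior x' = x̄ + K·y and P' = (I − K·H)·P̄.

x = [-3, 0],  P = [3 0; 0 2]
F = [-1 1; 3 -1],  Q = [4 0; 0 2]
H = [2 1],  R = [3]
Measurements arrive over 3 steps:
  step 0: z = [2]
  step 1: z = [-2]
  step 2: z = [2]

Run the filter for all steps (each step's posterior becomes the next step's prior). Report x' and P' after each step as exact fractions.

step 0: x̄ = F·x = [3, -9]
step 0: P̄ = F·P·Fᵀ + Q = [9 -11; -11 31]
step 0: y = z − H·x̄ = [5]
step 0: S = H·P̄·Hᵀ + R = [26]
step 0: K = P̄·Hᵀ·S⁻¹ = [7/26; 9/26]
step 0: x' = x̄ + K·y = [113/26, -189/26]
step 0: P' = (I − K·H)·P̄ = [185/26 -349/26; -349/26 725/26]
step 1: x̄ = F·x = [-151/13, 264/13]
step 1: P̄ = F·P·Fᵀ + Q = [856/13 -1338/13; -1338/13 2268/13]
step 1: y = z − H·x̄ = [12/13]
step 1: S = H·P̄·Hᵀ + R = [379/13]
step 1: K = P̄·Hᵀ·S⁻¹ = [374/379; -408/379]
step 1: x' = x̄ + K·y = [-4057/379, 7320/379]
step 1: P' = (I − K·H)·P̄ = [14196/379 -27270/379; -27270/379 53316/379]
step 2: x̄ = F·x = [11377/379, -19491/379]
step 2: P̄ = F·P·Fᵀ + Q = [123568/379 -204984/379; -204984/379 345458/379]
step 2: y = z − H·x̄ = [-2505/379]
step 2: S = H·P̄·Hᵀ + R = [20931/379]
step 2: K = P̄·Hᵀ·S⁻¹ = [42152/20931; -64510/20931]
step 2: x' = x̄ + K·y = [116571/6977, -216683/6977]
step 2: P' = (I − K·H)·P̄ = [2136176/20931 -4145896/20931; -4145896/20931 8098262/20931]

step 0: x' = [113/26, -189/26], P' = [185/26 -349/26; -349/26 725/26]
step 1: x' = [-4057/379, 7320/379], P' = [14196/379 -27270/379; -27270/379 53316/379]
step 2: x' = [116571/6977, -216683/6977], P' = [2136176/20931 -4145896/20931; -4145896/20931 8098262/20931]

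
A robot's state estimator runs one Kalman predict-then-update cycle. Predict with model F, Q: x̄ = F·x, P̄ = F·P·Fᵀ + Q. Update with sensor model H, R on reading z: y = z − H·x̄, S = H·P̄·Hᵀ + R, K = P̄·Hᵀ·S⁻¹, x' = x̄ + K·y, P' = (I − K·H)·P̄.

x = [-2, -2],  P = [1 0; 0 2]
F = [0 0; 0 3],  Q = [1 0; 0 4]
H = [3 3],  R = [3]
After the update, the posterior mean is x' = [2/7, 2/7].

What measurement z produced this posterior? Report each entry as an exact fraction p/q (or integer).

x̄ = F·x = [0, -6]
P̄ = F·P·Fᵀ + Q = [1 0; 0 22]
S = H·P̄·Hᵀ + R = [210]
K = P̄·Hᵀ·S⁻¹ = [1/70; 11/35]
x' − x̄ = [2/7, 44/7] = K·y
y = (KᵀK)⁻¹·Kᵀ·(x' − x̄) = [20]
z = y + H·x̄ = [20] + [-18] = [2]

z = [2]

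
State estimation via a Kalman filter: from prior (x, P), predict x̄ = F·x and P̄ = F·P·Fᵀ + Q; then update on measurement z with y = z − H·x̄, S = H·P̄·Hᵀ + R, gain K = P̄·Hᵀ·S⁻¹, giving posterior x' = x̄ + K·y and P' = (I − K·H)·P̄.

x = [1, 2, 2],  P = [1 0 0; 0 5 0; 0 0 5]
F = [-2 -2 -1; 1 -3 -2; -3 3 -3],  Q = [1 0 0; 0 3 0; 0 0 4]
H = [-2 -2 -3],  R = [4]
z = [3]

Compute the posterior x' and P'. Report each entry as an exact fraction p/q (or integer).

x̄ = F·x = [-8, -9, -3]
P̄ = F·P·Fᵀ + Q = [30 38 -9; 38 69 -18; -9 -18 103]
y = z − H·x̄ = [-40]
S = H·P̄·Hᵀ + R = [1307]
K = P̄·Hᵀ·S⁻¹ = [-109/1307; -160/1307; -255/1307]
x' = x̄ + K·y = [-6096/1307, -5363/1307, 6279/1307]
P' = (I − K·H)·P̄ = [27329/1307 32226/1307 -39558/1307; 32226/1307 64583/1307 -64326/1307; -39558/1307 -64326/1307 69596/1307]

x' = [-6096/1307, -5363/1307, 6279/1307]
P' = [27329/1307 32226/1307 -39558/1307; 32226/1307 64583/1307 -64326/1307; -39558/1307 -64326/1307 69596/1307]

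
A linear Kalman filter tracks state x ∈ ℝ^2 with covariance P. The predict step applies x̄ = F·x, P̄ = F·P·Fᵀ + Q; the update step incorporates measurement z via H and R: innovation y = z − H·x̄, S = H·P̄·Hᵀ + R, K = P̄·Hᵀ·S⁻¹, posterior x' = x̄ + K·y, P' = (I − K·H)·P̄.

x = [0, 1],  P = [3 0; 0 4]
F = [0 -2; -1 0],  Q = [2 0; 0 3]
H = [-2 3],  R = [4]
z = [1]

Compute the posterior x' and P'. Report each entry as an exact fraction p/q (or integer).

x' = [-76/65, -27/65]
P' = [522/65 324/65; 324/65 228/65]

x̄ = F·x = [-2, 0]
P̄ = F·P·Fᵀ + Q = [18 0; 0 6]
y = z − H·x̄ = [-3]
S = H·P̄·Hᵀ + R = [130]
K = P̄·Hᵀ·S⁻¹ = [-18/65; 9/65]
x' = x̄ + K·y = [-76/65, -27/65]
P' = (I − K·H)·P̄ = [522/65 324/65; 324/65 228/65]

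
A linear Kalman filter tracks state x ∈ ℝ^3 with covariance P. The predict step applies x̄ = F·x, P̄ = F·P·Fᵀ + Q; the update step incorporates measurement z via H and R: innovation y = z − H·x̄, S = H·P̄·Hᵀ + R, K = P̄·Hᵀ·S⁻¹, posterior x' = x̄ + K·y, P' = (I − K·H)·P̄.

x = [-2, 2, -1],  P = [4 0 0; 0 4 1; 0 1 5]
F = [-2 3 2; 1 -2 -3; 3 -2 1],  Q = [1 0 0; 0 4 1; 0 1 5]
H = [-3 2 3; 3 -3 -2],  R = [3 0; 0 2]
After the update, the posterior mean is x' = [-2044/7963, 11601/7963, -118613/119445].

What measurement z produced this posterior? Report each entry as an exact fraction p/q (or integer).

z = [1, -3]

x̄ = F·x = [8, -3, -11]
P̄ = F·P·Fᵀ + Q = [85 -75 -39; -75 81 18; -39 18 58]
S = H·P̄·Hᵀ + R = [3432 -3543; -3543 3762]
K = P̄·Hᵀ·S⁻¹ = [294/7963 1458/7963; -2814/7963 -3717/7963; 71111/119445 57859/119445]
x' − x̄ = [-65748/7963, 35490/7963, 1195282/119445] = K·y
y = (KᵀK)⁻¹·Kᵀ·(x' − x̄) = [64, -58]
z = y + H·x̄ = [64, -58] + [-63, 55] = [1, -3]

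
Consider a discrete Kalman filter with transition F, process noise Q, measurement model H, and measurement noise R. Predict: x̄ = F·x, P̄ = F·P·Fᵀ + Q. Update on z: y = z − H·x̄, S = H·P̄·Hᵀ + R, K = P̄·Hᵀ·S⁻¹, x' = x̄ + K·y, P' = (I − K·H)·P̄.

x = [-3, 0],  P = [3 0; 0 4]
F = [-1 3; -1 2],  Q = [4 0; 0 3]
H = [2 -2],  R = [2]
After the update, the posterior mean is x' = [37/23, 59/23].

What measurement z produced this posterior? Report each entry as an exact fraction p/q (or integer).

z = [-2]

x̄ = F·x = [3, 3]
P̄ = F·P·Fᵀ + Q = [43 27; 27 22]
S = H·P̄·Hᵀ + R = [46]
K = P̄·Hᵀ·S⁻¹ = [16/23; 5/23]
x' − x̄ = [-32/23, -10/23] = K·y
y = (KᵀK)⁻¹·Kᵀ·(x' − x̄) = [-2]
z = y + H·x̄ = [-2] + [0] = [-2]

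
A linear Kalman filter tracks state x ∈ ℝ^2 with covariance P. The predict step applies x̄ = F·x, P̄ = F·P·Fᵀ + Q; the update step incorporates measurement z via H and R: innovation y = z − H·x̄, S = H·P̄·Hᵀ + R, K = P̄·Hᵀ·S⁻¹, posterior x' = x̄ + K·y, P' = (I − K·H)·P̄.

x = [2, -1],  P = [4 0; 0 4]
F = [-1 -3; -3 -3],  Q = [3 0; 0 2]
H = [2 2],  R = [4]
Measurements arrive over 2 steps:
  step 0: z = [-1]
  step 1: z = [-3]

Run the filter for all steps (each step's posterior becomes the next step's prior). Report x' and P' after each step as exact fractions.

step 0: x̄ = F·x = [1, -3]
step 0: P̄ = F·P·Fᵀ + Q = [43 48; 48 74]
step 0: y = z − H·x̄ = [3]
step 0: S = H·P̄·Hᵀ + R = [856]
step 0: K = P̄·Hᵀ·S⁻¹ = [91/428; 61/214]
step 0: x' = x̄ + K·y = [701/428, -459/214]
step 0: P' = (I − K·H)·P̄ = [921/214 -415/107; -415/107 476/107]
step 1: x̄ = F·x = [2053/428, 651/428]
step 1: P̄ = F·P·Fᵀ + Q = [5151/214 1371/214; 1371/214 2345/214]
step 1: y = z − H·x̄ = [-1673/107]
step 1: S = H·P̄·Hᵀ + R = [20904/107]
step 1: K = P̄·Hᵀ·S⁻¹ = [1087/3484; 929/5226]
step 1: x' = x̄ + K·y = [-71/871, -13153/10452]
step 1: P' = (I − K·H)·P̄ = [4401/871 -7715/1742; -7715/1742 25003/5226]

step 0: x' = [701/428, -459/214], P' = [921/214 -415/107; -415/107 476/107]
step 1: x' = [-71/871, -13153/10452], P' = [4401/871 -7715/1742; -7715/1742 25003/5226]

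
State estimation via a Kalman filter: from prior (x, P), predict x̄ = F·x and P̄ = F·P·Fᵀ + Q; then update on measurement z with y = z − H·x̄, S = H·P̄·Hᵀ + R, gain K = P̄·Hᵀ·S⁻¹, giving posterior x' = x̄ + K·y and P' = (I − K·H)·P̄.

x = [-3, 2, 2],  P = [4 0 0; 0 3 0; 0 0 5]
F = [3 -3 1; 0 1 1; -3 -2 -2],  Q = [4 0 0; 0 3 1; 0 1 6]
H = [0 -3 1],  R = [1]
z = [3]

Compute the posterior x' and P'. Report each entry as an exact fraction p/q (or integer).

x̄ = F·x = [-13, 4, 1]
P̄ = F·P·Fᵀ + Q = [72 -4 -28; -4 11 -15; -28 -15 74]
y = z − H·x̄ = [14]
S = H·P̄·Hᵀ + R = [264]
K = P̄·Hᵀ·S⁻¹ = [-2/33; -2/11; 119/264]
x' = x̄ + K·y = [-457/33, 16/11, 965/132]
P' = (I − K·H)·P̄ = [2344/33 -76/11 -686/33; -76/11 25/11 73/11; -686/33 73/11 5375/264]

x' = [-457/33, 16/11, 965/132]
P' = [2344/33 -76/11 -686/33; -76/11 25/11 73/11; -686/33 73/11 5375/264]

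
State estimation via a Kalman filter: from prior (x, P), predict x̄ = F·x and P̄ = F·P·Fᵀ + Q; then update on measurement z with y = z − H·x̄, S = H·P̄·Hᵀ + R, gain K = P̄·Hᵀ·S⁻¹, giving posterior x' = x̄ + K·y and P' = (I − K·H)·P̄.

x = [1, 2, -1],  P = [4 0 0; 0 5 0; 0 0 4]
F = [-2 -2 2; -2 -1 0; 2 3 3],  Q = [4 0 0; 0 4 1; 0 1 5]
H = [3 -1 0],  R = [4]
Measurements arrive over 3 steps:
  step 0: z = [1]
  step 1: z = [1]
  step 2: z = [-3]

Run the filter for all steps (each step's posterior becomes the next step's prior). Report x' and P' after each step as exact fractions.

step 0: x̄ = F·x = [-8, -4, 5]
step 0: P̄ = F·P·Fᵀ + Q = [56 26 -22; 26 25 -30; -22 -30 102]
step 0: y = z − H·x̄ = [21]
step 0: S = H·P̄·Hᵀ + R = [377]
step 0: K = P̄·Hᵀ·S⁻¹ = [142/377; 53/377; -36/377]
step 0: x' = x̄ + K·y = [-34/377, -395/377, 1129/377]
step 0: P' = (I − K·H)·P̄ = [948/377 2276/377 -3182/377; 2276/377 6616/377 -9402/377; -3182/377 -9402/377 37158/377]
step 1: x̄ = F·x = [3116/377, 463/377, 2134/377]
step 1: P̄ = F·P·Fᵀ + Q = [299276/377 62212/377 163064/377; 62212/377 21020/377 5827/377; 163064/377 5827/377 219535/377]
step 1: y = z − H·x̄ = [-8508/377]
step 1: S = H·P̄·Hᵀ + R = [2342740/377]
step 1: K = P̄·Hᵀ·S⁻¹ = [208904/585685; 41404/585685; 96673/468548]
step 1: x' = x̄ + K·y = [126364/585685, -215101/585685, 117631/117137]
step 1: P' = (I − K·H)·P̄ = [1904348/585685 4877428/585685 -2903312/117137; 4877428/585685 14466668/585685 -8806609/117137; -2903312/117137 -8806609/117137 148897455/468548]
step 2: x̄ = F·x = [1353784/585685, -37627/585685, 274378/117137]
step 2: P̄ = F·P·Fᵀ + Q = [1319730343/585685 211947626/585685 401028941/234274; 211947626/585685 43936512/585685 25949472/117137; 401028941/234274 25949472/117137 726062243/468548]
step 2: y = z − H·x̄ = [-5856034/585685]
step 2: S = H·P̄·Hᵀ + R = [10652166583/585685]
step 2: K = P̄·Hᵀ·S⁻¹ = [3747243403/10652166583; 591906366/10652166583; 5755939395/21304333166]
step 2: x' = x̄ + K·y = [-12845218998/10652166583, -6602581381/10652166583, -3824389537/10652166583]
step 2: P' = (I − K·H)·P̄ = [27581954376/10652166583 67756889516/10652166583 -179081336641/10652166583; 67756889516/10652166583 200903043084/10652166583 -548755888713/10652166583; -179081336641/10652166583 -548755888713/10652166583 2364684724468/10652166583]

step 0: x' = [-34/377, -395/377, 1129/377], P' = [948/377 2276/377 -3182/377; 2276/377 6616/377 -9402/377; -3182/377 -9402/377 37158/377]
step 1: x' = [126364/585685, -215101/585685, 117631/117137], P' = [1904348/585685 4877428/585685 -2903312/117137; 4877428/585685 14466668/585685 -8806609/117137; -2903312/117137 -8806609/117137 148897455/468548]
step 2: x' = [-12845218998/10652166583, -6602581381/10652166583, -3824389537/10652166583], P' = [27581954376/10652166583 67756889516/10652166583 -179081336641/10652166583; 67756889516/10652166583 200903043084/10652166583 -548755888713/10652166583; -179081336641/10652166583 -548755888713/10652166583 2364684724468/10652166583]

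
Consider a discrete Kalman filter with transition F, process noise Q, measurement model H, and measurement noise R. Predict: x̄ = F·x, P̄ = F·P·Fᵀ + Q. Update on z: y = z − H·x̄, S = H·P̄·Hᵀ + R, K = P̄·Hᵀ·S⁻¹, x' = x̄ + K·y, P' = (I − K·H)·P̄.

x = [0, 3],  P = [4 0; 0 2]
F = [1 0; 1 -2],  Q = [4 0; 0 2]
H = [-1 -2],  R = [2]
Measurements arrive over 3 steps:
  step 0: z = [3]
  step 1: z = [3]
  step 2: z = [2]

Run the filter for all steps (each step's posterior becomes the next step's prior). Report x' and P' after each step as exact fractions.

step 0: x̄ = F·x = [0, -6]
step 0: P̄ = F·P·Fᵀ + Q = [8 4; 4 14]
step 0: y = z − H·x̄ = [-9]
step 0: S = H·P̄·Hᵀ + R = [82]
step 0: K = P̄·Hᵀ·S⁻¹ = [-8/41; -16/41]
step 0: x' = x̄ + K·y = [72/41, -102/41]
step 0: P' = (I − K·H)·P̄ = [200/41 -92/41; -92/41 62/41]
step 1: x̄ = F·x = [72/41, 276/41]
step 1: P̄ = F·P·Fᵀ + Q = [364/41 384/41; 384/41 898/41]
step 1: y = z − H·x̄ = [747/41]
step 1: S = H·P̄·Hᵀ + R = [5574/41]
step 1: K = P̄·Hᵀ·S⁻¹ = [-566/2787; -1090/2787]
step 1: x' = x̄ + K·y = [-1806/929, -366/929]
step 1: P' = (I − K·H)·P̄ = [9116/2787 -3992/2787; -3992/2787 3086/2787]
step 2: x̄ = F·x = [-1806/929, -1074/929]
step 2: P̄ = F·P·Fᵀ + Q = [20264/2787 5700/929; 5700/929 14334/929]
step 2: y = z − H·x̄ = [-2096/929]
step 2: S = H·P̄·Hᵀ + R = [266246/2787]
step 2: K = P̄·Hᵀ·S⁻¹ = [-27232/133123; -51552/133123]
step 2: x' = x̄ + K·y = [-197354/133123, -37590/133123]
step 2: P' = (I − K·H)·P̄ = [435752/133123 -190644/133123; -190644/133123 146874/133123]

step 0: x' = [72/41, -102/41], P' = [200/41 -92/41; -92/41 62/41]
step 1: x' = [-1806/929, -366/929], P' = [9116/2787 -3992/2787; -3992/2787 3086/2787]
step 2: x' = [-197354/133123, -37590/133123], P' = [435752/133123 -190644/133123; -190644/133123 146874/133123]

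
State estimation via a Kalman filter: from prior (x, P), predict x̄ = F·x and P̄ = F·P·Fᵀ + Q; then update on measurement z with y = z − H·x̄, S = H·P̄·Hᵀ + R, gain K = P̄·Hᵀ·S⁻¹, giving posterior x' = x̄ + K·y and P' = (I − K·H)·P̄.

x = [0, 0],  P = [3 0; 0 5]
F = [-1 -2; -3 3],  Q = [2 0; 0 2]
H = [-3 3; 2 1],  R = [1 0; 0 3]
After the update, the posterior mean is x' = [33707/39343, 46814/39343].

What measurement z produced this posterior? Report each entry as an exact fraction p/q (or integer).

x̄ = F·x = [0, 0]
P̄ = F·P·Fᵀ + Q = [25 -21; -21 74]
S = H·P̄·Hᵀ + R = [1270 9; 9 93]
K = P̄·Hᵀ·S⁻¹ = [-4365/39343 38072/118029; 8739/39343 38075/118029]
x' − x̄ = [33707/39343, 46814/39343] = K·y
y = (KᵀK)⁻¹·Kᵀ·(x' − x̄) = [1, 3]
z = y + H·x̄ = [1, 3] + [0, 0] = [1, 3]

z = [1, 3]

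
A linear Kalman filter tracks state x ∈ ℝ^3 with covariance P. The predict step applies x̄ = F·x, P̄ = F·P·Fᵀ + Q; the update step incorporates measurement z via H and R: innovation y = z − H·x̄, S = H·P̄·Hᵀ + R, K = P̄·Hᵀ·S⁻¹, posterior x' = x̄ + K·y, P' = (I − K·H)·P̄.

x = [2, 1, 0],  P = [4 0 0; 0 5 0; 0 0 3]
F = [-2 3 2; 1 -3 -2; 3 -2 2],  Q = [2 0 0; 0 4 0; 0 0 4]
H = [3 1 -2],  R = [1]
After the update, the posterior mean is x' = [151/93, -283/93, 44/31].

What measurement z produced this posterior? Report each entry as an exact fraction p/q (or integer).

z = [-1]

x̄ = F·x = [-1, -1, 4]
P̄ = F·P·Fᵀ + Q = [75 -65 -42; -65 65 30; -42 30 72]
S = H·P̄·Hᵀ + R = [1023]
K = P̄·Hᵀ·S⁻¹ = [244/1023; -190/1023; -80/341]
x' − x̄ = [244/93, -190/93, -80/31] = K·y
y = (KᵀK)⁻¹·Kᵀ·(x' − x̄) = [11]
z = y + H·x̄ = [11] + [-12] = [-1]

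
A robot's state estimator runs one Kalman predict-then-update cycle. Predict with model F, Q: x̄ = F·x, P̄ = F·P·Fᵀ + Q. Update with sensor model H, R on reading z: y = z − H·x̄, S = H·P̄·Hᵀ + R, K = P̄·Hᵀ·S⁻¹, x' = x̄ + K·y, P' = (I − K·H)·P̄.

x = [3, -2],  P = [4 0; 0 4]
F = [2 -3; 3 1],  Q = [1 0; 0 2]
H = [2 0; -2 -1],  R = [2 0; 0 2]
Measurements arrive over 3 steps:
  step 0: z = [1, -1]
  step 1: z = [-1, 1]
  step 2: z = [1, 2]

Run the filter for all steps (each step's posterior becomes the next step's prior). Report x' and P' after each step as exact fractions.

step 0: x' = [287/585, 3/13], P' = [547/1170 -23/26; -23/26 93/26]
step 1: x' = [-208333/299500, 121589/149750], P' = [342631/898500 -237773/449250; -237773/449250 474109/224625]
step 2: x' = [34563452/141126099, -899048404/423378297], P' = [17705681/47042033 -73045886/141126099; -73045886/141126099 881960710/423378297]

step 0: x̄ = F·x = [12, 7]
step 0: P̄ = F·P·Fᵀ + Q = [53 12; 12 42]
step 0: y = z − H·x̄ = [-23, 30]
step 0: S = H·P̄·Hᵀ + R = [214 -236; -236 304]
step 0: K = P̄·Hᵀ·S⁻¹ = [547/1170 -59/2340; -23/26 -47/52]
step 0: x' = x̄ + K·y = [287/585, 3/13]
step 0: P' = (I − K·H)·P̄ = [547/1170 -23/26; -23/26 93/26]
step 1: x̄ = F·x = [13/45, 332/195]
step 1: P̄ = F·P·Fᵀ + Q = [4111/90 -26/15; -26/15 291/65]
step 1: y = z − H·x̄ = [-71/45, 1919/585]
step 1: S = H·P̄·Hᵀ + R = [8312/45 -8066/45; -8066/45 106619/585]
step 1: K = P̄·Hᵀ·S⁻¹ = [342631/898500 -52429/449250; -237773/449250 -118168/224625]
step 1: x' = x̄ + K·y = [-208333/299500, 121589/149750]
step 1: P' = (I − K·H)·P̄ = [342631/898500 -237773/449250; -237773/449250 474109/224625]
step 2: x̄ = F·x = [-11462/2995, -381821/299500]
step 2: P̄ = F·P·Fᵀ + Q = [50087/1797 -3047/8985; -3047/8985 3923839/898500]
step 2: y = z − H·x̄ = [25919/2995, -2075221/299500]
step 2: S = H·P̄·Hᵀ + R = [203942/1797 -331882/2995; -331882/2995 34892013/299500]
step 2: K = P̄·Hᵀ·S⁻¹ = [17705681/47042033 -16594100/141126099; -73045886/141126099 -221842697/423378297]
step 2: x' = x̄ + K·y = [34563452/141126099, -899048404/423378297]
step 2: P' = (I − K·H)·P̄ = [17705681/47042033 -73045886/141126099; -73045886/141126099 881960710/423378297]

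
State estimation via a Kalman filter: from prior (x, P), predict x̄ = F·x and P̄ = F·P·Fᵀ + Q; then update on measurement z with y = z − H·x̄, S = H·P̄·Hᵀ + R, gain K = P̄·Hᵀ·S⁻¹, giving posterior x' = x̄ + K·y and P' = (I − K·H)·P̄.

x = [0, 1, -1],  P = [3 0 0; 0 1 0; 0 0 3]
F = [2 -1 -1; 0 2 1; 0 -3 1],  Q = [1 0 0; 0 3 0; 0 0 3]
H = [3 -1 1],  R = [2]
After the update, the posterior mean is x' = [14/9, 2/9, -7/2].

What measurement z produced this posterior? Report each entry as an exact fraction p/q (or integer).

x̄ = F·x = [0, 1, -4]
P̄ = F·P·Fᵀ + Q = [17 -5 0; -5 10 -3; 0 -3 15]
S = H·P̄·Hᵀ + R = [216]
K = P̄·Hᵀ·S⁻¹ = [7/27; -7/54; 1/12]
x' − x̄ = [14/9, -7/9, 1/2] = K·y
y = (KᵀK)⁻¹·Kᵀ·(x' − x̄) = [6]
z = y + H·x̄ = [6] + [-5] = [1]

z = [1]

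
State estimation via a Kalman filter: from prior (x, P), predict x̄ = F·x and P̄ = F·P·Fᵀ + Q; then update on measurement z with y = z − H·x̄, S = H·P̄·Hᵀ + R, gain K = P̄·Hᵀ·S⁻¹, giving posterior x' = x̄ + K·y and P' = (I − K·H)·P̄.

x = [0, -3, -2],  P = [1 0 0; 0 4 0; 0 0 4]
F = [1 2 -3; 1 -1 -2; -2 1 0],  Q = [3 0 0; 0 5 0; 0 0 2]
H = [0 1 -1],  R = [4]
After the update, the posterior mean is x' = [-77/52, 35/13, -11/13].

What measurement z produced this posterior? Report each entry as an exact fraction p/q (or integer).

z = [3]

x̄ = F·x = [0, 7, -3]
P̄ = F·P·Fᵀ + Q = [56 17 6; 17 26 -6; 6 -6 10]
S = H·P̄·Hᵀ + R = [52]
K = P̄·Hᵀ·S⁻¹ = [11/52; 8/13; -4/13]
x' − x̄ = [-77/52, -56/13, 28/13] = K·y
y = (KᵀK)⁻¹·Kᵀ·(x' − x̄) = [-7]
z = y + H·x̄ = [-7] + [10] = [3]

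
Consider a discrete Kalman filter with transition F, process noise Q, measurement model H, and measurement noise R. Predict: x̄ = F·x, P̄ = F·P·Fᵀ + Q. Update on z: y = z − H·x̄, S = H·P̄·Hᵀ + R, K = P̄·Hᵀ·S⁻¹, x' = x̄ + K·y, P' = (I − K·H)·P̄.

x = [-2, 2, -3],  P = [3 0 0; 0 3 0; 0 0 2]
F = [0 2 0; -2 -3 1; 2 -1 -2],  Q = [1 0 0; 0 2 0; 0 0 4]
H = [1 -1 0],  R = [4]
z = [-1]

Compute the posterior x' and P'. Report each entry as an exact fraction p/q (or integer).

x' = [37/48, 65/48, -5/48]
P' = [287/96 163/96 -607/96; 163/96 407/96 -611/96; -607/96 -611/96 2591/96]

x̄ = F·x = [4, -5, 0]
P̄ = F·P·Fᵀ + Q = [13 -18 -6; -18 43 -7; -6 -7 27]
y = z − H·x̄ = [-10]
S = H·P̄·Hᵀ + R = [96]
K = P̄·Hᵀ·S⁻¹ = [31/96; -61/96; 1/96]
x' = x̄ + K·y = [37/48, 65/48, -5/48]
P' = (I − K·H)·P̄ = [287/96 163/96 -607/96; 163/96 407/96 -611/96; -607/96 -611/96 2591/96]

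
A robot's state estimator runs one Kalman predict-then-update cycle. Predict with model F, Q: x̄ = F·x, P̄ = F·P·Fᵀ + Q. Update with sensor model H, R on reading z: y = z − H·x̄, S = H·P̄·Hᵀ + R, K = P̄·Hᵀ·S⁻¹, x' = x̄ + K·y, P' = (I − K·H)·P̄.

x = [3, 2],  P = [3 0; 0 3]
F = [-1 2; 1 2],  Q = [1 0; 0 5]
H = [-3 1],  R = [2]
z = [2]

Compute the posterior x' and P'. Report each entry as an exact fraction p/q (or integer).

x' = [95/56, 57/8]
P' = [271/112 105/16; 105/16 313/16]

x̄ = F·x = [1, 7]
P̄ = F·P·Fᵀ + Q = [16 9; 9 20]
y = z − H·x̄ = [-2]
S = H·P̄·Hᵀ + R = [112]
K = P̄·Hᵀ·S⁻¹ = [-39/112; -1/16]
x' = x̄ + K·y = [95/56, 57/8]
P' = (I − K·H)·P̄ = [271/112 105/16; 105/16 313/16]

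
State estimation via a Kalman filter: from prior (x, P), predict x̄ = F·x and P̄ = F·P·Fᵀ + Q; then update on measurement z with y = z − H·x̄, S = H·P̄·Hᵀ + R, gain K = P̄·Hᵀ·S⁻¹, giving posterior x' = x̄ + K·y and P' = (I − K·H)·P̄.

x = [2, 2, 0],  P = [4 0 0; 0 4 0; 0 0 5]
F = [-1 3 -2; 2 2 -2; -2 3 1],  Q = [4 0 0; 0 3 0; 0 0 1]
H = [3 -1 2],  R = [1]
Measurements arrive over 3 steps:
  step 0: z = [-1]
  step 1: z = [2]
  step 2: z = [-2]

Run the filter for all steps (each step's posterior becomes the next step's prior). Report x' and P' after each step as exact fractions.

step 0: x̄ = F·x = [4, 8, 2]
step 0: P̄ = F·P·Fᵀ + Q = [64 36 34; 36 55 -2; 34 -2 58]
step 0: y = z − H·x̄ = [-9]
step 0: S = H·P̄·Hᵀ + R = [1064]
step 0: K = P̄·Hᵀ·S⁻¹ = [4/19; 7/152; 55/266]
step 0: x' = x̄ + K·y = [40/19, 1153/152, 37/266]
step 0: P' = (I − K·H)·P̄ = [320/19 488/19 -234/19; 488/19 8017/152 -461/38; -234/19 -461/38 1664/133]
step 1: x̄ = F·x = [21677/1064, 10163/532, 19881/1064]
step 1: P̄ = F·P·Fᵀ + Q = [519007/1064 309361/532 267747/1064; 309361/532 194829/266 133037/532; 267747/1064 133037/532 238159/1064]
step 1: y = z − H·x̄ = [-82339/1064]
step 1: S = H·P̄·Hᵀ + R = [4840415/1064]
step 1: K = P̄·Hᵀ·S⁻¹ = [1473793/4840415; 1608998/4840415; 202697/968083]
step 1: x' = x̄ + K·y = [-15436998/4840415, -32046063/4840415, 2402810/968083]
step 1: P' = (I − K·H)·P̄ = [319683704/4840415 586035019/4840415 -37154230/968083; 586035019/4840415 1112160049/4840415 -64433601/968083; -37154230/968083 -64433601/968083 23615893/968083]
step 2: x̄ = F·x = [-104729291/4840415, -118994222/4840415, -53250143/4840415]
step 2: P̄ = F·P·Fᵀ + Q = [10427525011/4840415 12443273172/4840415 5547524313/4840415; 12443273172/4840415 14966007509/4840415 6504181706/4840415; 5547524313/4840415 6504181706/4840415 3188751479/4840415]
step 2: y = z − H·x̄ = [292013107/4840415]
step 2: S = H·P̄·Hᵀ + R = [87467504839/4840415]
step 2: K = P̄·Hᵀ·S⁻¹ = [29934350487/87467504839; 35372175419/87467504839; 16515894191/87467504839]
step 2: x' = x̄ + K·y = [-86601474376/87467504839, -16318609695/87467504839, 34129395324/87467504839]
step 2: P' = (I − K·H)·P̄ = [3306380812364/87467504839 6102567632097/87467504839 -1893320227254/87467504839; 6102567632097/87467504839 11951153019206/87467504839 -3160588850833/87467504839; -1893320227254/87467504839 -3160588850833/87467504839 1267943862560/87467504839]

step 0: x' = [40/19, 1153/152, 37/266], P' = [320/19 488/19 -234/19; 488/19 8017/152 -461/38; -234/19 -461/38 1664/133]
step 1: x' = [-15436998/4840415, -32046063/4840415, 2402810/968083], P' = [319683704/4840415 586035019/4840415 -37154230/968083; 586035019/4840415 1112160049/4840415 -64433601/968083; -37154230/968083 -64433601/968083 23615893/968083]
step 2: x' = [-86601474376/87467504839, -16318609695/87467504839, 34129395324/87467504839], P' = [3306380812364/87467504839 6102567632097/87467504839 -1893320227254/87467504839; 6102567632097/87467504839 11951153019206/87467504839 -3160588850833/87467504839; -1893320227254/87467504839 -3160588850833/87467504839 1267943862560/87467504839]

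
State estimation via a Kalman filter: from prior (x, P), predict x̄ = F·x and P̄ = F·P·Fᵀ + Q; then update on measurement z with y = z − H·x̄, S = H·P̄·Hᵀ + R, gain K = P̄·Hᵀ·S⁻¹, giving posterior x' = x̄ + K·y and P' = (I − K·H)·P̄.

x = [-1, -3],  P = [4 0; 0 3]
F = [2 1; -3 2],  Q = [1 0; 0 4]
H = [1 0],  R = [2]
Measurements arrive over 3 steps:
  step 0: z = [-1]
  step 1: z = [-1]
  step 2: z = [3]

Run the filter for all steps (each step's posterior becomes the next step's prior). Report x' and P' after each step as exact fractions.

step 0: x' = [-15/11, -69/11], P' = [20/11 -18/11; -18/11 410/11]
step 1: x' = [-57/41, 1643/451], P' = [78/41 124/41; 124/41 42996/451]
step 2: x' = [157783/53237, 785641/53237], P' = [104670/53237 164416/53237; 164416/53237 4508890/53237]

step 0: x̄ = F·x = [-5, -3]
step 0: P̄ = F·P·Fᵀ + Q = [20 -18; -18 52]
step 0: y = z − H·x̄ = [4]
step 0: S = H·P̄·Hᵀ + R = [22]
step 0: K = P̄·Hᵀ·S⁻¹ = [10/11; -9/11]
step 0: x' = x̄ + K·y = [-15/11, -69/11]
step 0: P' = (I − K·H)·P̄ = [20/11 -18/11; -18/11 410/11]
step 1: x̄ = F·x = [-9, -93/11]
step 1: P̄ = F·P·Fᵀ + Q = [39 62; 62 2080/11]
step 1: y = z − H·x̄ = [8]
step 1: S = H·P̄·Hᵀ + R = [41]
step 1: K = P̄·Hᵀ·S⁻¹ = [39/41; 62/41]
step 1: x' = x̄ + K·y = [-57/41, 1643/451]
step 1: P' = (I − K·H)·P̄ = [78/41 124/41; 124/41 42996/451]
step 2: x̄ = F·x = [389/451, 5167/451]
step 2: P̄ = F·P·Fᵀ + Q = [52335/451 82208/451; 82208/451 165142/451]
step 2: y = z − H·x̄ = [964/451]
step 2: S = H·P̄·Hᵀ + R = [53237/451]
step 2: K = P̄·Hᵀ·S⁻¹ = [52335/53237; 82208/53237]
step 2: x' = x̄ + K·y = [157783/53237, 785641/53237]
step 2: P' = (I − K·H)·P̄ = [104670/53237 164416/53237; 164416/53237 4508890/53237]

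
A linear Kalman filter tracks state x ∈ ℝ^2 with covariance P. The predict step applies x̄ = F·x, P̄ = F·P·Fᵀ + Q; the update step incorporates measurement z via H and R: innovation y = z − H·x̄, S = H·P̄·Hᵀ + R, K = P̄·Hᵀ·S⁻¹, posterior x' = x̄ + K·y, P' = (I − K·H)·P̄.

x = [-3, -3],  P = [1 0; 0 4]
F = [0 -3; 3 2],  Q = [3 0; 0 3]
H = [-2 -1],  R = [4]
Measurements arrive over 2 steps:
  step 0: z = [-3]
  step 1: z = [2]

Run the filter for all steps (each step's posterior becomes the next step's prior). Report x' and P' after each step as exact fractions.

step 0: x' = [9, -15], P' = [168/23 -282/23; -282/23 544/23]
step 1: x' = [-11737/5807, 43768/17421], P' = [25821/5807 -39370/5807; -39370/5807 231904/17421]

step 0: x̄ = F·x = [9, -15]
step 0: P̄ = F·P·Fᵀ + Q = [39 -24; -24 28]
step 0: y = z − H·x̄ = [0]
step 0: S = H·P̄·Hᵀ + R = [92]
step 0: K = P̄·Hᵀ·S⁻¹ = [-27/46; 5/23]
step 0: x' = x̄ + K·y = [9, -15]
step 0: P' = (I − K·H)·P̄ = [168/23 -282/23; -282/23 544/23]
step 1: x̄ = F·x = [45, -3]
step 1: P̄ = F·P·Fᵀ + Q = [4965/23 -726/23; -726/23 373/23]
step 1: y = z − H·x̄ = [89]
step 1: S = H·P̄·Hᵀ + R = [17421/23]
step 1: K = P̄·Hᵀ·S⁻¹ = [-3068/5807; 1079/17421]
step 1: x' = x̄ + K·y = [-11737/5807, 43768/17421]
step 1: P' = (I − K·H)·P̄ = [25821/5807 -39370/5807; -39370/5807 231904/17421]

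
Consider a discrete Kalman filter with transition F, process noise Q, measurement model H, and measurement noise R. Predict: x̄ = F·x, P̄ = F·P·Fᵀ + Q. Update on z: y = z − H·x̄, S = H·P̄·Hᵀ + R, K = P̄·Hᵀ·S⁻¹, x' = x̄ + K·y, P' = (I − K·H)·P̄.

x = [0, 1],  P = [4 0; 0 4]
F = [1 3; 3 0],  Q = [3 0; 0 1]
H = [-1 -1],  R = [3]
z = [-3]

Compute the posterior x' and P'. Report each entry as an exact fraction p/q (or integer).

x̄ = F·x = [3, 0]
P̄ = F·P·Fᵀ + Q = [43 12; 12 37]
y = z − H·x̄ = [0]
S = H·P̄·Hᵀ + R = [107]
K = P̄·Hᵀ·S⁻¹ = [-55/107; -49/107]
x' = x̄ + K·y = [3, 0]
P' = (I − K·H)·P̄ = [1576/107 -1411/107; -1411/107 1558/107]

x' = [3, 0]
P' = [1576/107 -1411/107; -1411/107 1558/107]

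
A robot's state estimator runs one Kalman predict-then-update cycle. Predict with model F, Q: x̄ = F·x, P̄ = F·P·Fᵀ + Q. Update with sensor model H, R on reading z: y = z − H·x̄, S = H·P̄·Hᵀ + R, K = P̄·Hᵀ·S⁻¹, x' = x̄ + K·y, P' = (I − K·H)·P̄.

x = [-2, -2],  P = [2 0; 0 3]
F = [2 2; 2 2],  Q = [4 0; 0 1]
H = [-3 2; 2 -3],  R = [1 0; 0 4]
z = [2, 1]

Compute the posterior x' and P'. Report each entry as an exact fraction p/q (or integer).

x' = [-5620/2889, -5359/2889]
P' = [2696/2889 3200/2889; 3200/2889 4244/2889]

x̄ = F·x = [-8, -8]
P̄ = F·P·Fᵀ + Q = [24 20; 20 21]
y = z − H·x̄ = [-6, -7]
S = H·P̄·Hᵀ + R = [61 -10; -10 49]
K = P̄·Hᵀ·S⁻¹ = [-1688/2889 -1052/2889; -1112/2889 -1583/2889]
x' = x̄ + K·y = [-5620/2889, -5359/2889]
P' = (I − K·H)·P̄ = [2696/2889 3200/2889; 3200/2889 4244/2889]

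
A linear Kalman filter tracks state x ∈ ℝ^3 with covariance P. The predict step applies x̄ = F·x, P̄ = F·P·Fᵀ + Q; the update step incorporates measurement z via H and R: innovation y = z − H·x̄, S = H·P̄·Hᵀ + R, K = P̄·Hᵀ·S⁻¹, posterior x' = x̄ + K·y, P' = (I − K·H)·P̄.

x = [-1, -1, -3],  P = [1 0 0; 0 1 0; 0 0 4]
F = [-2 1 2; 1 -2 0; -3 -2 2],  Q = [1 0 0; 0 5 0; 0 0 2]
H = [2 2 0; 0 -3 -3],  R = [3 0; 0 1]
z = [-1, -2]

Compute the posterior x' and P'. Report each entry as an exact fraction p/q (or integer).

x' = [-21/13, 32/39, -5/39]
P' = [1342/169 -1213/169 1208/169; -1213/169 9589/1352 -2385/338; 1208/169 -2385/338 1205/169]

x̄ = F·x = [-5, 1, -1]
P̄ = F·P·Fᵀ + Q = [22 -4 20; -4 10 1; 20 1 31]
y = z − H·x̄ = [7, -2]
S = H·P̄·Hᵀ + R = [99 -162; -162 388]
K = P̄·Hᵀ·S⁻¹ = [86/169 15/169; -115/2028 -147/1352; 31/507 -75/338]
x' = x̄ + K·y = [-21/13, 32/39, -5/39]
P' = (I − K·H)·P̄ = [1342/169 -1213/169 1208/169; -1213/169 9589/1352 -2385/338; 1208/169 -2385/338 1205/169]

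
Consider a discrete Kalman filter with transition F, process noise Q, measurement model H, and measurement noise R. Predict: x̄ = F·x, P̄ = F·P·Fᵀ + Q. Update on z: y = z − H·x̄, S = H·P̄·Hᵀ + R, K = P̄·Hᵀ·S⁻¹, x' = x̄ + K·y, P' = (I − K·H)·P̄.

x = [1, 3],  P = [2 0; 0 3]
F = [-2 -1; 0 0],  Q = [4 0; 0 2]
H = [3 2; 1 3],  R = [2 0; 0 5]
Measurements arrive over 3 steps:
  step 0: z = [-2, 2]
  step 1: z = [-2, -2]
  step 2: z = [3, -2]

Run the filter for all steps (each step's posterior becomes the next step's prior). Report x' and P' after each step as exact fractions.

step 0: x' = [-2920/2261, 2024/2261], P' = [1290/2261 -1080/2261; -1080/2261 1430/2261]
step 1: x' = [-93323/458744, -65815/114686], P' = [243251/458744 -50913/114686; -50913/114686 34648/57343]
step 2: x' = [136256476/92170651, -75492126/92170651], P' = [48816954/92170651 -40870008/92170651; -40870008/92170651 55651786/92170651]

step 0: x̄ = F·x = [-5, 0]
step 0: P̄ = F·P·Fᵀ + Q = [15 0; 0 2]
step 0: y = z − H·x̄ = [13, 7]
step 0: S = H·P̄·Hᵀ + R = [145 57; 57 38]
step 0: K = P̄·Hᵀ·S⁻¹ = [45/119 -390/2261; -10/119 642/2261]
step 0: x' = x̄ + K·y = [-2920/2261, 2024/2261]
step 0: P' = (I − K·H)·P̄ = [1290/2261 -1080/2261; -1080/2261 1430/2261]
step 1: x̄ = F·x = [3816/2261, 0]
step 1: P̄ = F·P·Fᵀ + Q = [11314/2261 0; 0 2]
step 1: y = z − H·x̄ = [-15970/2261, -8338/2261]
step 1: S = H·P̄·Hᵀ + R = [124436/2261 61074/2261; 61074/2261 63317/2261]
step 1: K = P̄·Hᵀ·S⁻¹ = [322449/917488 -5657/35288; -14147/229372 2415/8822]
step 1: x' = x̄ + K·y = [-93323/458744, -65815/114686]
step 1: P' = (I − K·H)·P̄ = [243251/458744 -50913/114686; -50913/114686 34648/57343]
step 2: x̄ = F·x = [224953/229372, 0]
step 2: P̄ = F·P·Fᵀ + Q = [567639/114686 0; 0 2]
step 2: y = z − H·x̄ = [13257/229372, -683697/229372]
step 2: S = H·P̄·Hᵀ + R = [6255611/114686 3079149/114686; 3079149/114686 3205417/114686]
step 2: K = P̄·Hᵀ·S⁻¹ = [32355423/92170651 -14758614/92170651; -5653226/92170651 25217070/92170651]
step 2: x' = x̄ + K·y = [136256476/92170651, -75492126/92170651]
step 2: P' = (I − K·H)·P̄ = [48816954/92170651 -40870008/92170651; -40870008/92170651 55651786/92170651]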